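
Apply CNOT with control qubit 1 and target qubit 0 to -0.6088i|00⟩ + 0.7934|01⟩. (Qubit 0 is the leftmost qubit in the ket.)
-0.6088i|00⟩ + 0.7934|11⟩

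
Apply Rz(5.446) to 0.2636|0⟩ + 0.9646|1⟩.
(-0.2408 - 0.1071i)|0⟩ + (-0.8813 + 0.3921i)|1⟩

Rz(5.446) = [[e^(−iθ/2), 0], [0, e^(iθ/2)]] with e^(±iθ/2) = cos(θ/2) ± i·sin(θ/2); θ = 5.446, cos(θ/2) ≈ -0.913662, sin(θ/2) ≈ 0.406475.
With a = amp(|0⟩) = 0.2636 and b = amp(|1⟩) = 0.9646:
new amp(|0⟩) = (-0.913662 - 0.406475i)·a = (-0.2408 - 0.1071i)
new amp(|1⟩) = (-0.913662 + 0.406475i)·b = (-0.8813 + 0.3921i)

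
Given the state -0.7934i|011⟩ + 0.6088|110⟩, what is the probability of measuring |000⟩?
0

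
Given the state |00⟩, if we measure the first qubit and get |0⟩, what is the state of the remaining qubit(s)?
|0⟩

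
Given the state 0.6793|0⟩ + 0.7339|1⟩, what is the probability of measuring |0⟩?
0.4614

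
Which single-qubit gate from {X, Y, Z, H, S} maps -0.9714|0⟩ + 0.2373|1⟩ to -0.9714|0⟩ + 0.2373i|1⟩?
S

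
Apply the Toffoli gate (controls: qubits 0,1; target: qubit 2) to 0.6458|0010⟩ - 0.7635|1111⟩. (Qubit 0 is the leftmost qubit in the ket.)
0.6458|0010⟩ - 0.7635|1101⟩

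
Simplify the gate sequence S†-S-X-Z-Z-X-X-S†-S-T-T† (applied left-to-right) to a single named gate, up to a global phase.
X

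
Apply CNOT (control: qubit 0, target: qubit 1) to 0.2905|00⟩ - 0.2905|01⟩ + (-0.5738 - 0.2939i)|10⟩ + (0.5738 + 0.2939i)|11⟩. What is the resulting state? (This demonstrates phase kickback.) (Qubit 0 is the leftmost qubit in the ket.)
0.2905|00⟩ - 0.2905|01⟩ + (0.5738 + 0.2939i)|10⟩ + (-0.5738 - 0.2939i)|11⟩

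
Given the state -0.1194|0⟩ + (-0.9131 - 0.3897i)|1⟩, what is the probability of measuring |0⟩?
0.01426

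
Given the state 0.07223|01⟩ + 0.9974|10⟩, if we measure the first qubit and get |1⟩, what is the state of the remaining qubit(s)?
|0⟩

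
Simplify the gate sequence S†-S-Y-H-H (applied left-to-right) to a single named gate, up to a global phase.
Y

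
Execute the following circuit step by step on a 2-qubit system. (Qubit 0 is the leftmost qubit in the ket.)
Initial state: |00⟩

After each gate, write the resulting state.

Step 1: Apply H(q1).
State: 1/√2|00⟩ + 1/√2|01⟩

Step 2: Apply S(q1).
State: 1/√2|00⟩ + (1/√2)i|01⟩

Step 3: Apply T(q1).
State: 1/√2|00⟩ + (-1/2 + (1/2)i)|01⟩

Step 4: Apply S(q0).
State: 1/√2|00⟩ + (-1/2 + (1/2)i)|01⟩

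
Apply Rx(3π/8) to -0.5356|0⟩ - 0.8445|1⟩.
(-0.4453 + 0.4692i)|0⟩ + (-0.7022 + 0.2976i)|1⟩

Rx(3π/8) = [[cos(θ/2), −i·sin(θ/2)], [−i·sin(θ/2), cos(θ/2)]]; θ = 3π/8, cos(θ/2) ≈ 0.83147, sin(θ/2) ≈ 0.55557.
With a = amp(|0⟩) = -0.5356 and b = amp(|1⟩) = -0.8445:
new amp(|0⟩) = (0.83147)·a + (-0.55557i)·b = (-0.4453 + 0.4692i)
new amp(|1⟩) = (-0.55557i)·a + (0.83147)·b = (-0.7022 + 0.2976i)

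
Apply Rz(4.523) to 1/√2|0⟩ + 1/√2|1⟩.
(-0.4505 - 0.545i)|0⟩ + (-0.4505 + 0.545i)|1⟩

Rz(4.523) = [[e^(−iθ/2), 0], [0, e^(iθ/2)]] with e^(±iθ/2) = cos(θ/2) ± i·sin(θ/2); θ = 4.523, cos(θ/2) ≈ -0.63708, sin(θ/2) ≈ 0.770798.
With a = amp(|0⟩) = 1/√2 and b = amp(|1⟩) = 1/√2:
new amp(|0⟩) = (-0.63708 - 0.770798i)·a = (-0.4505 - 0.545i)
new amp(|1⟩) = (-0.63708 + 0.770798i)·b = (-0.4505 + 0.545i)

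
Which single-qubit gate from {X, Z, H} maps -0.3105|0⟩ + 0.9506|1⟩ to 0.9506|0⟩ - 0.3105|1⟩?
X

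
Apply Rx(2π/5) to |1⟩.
-0.5878i|0⟩ + 0.809|1⟩

Rx(2π/5) = [[cos(θ/2), −i·sin(θ/2)], [−i·sin(θ/2), cos(θ/2)]]; θ = 2π/5, cos(θ/2) ≈ 0.809017, sin(θ/2) ≈ 0.587785.
With a = amp(|0⟩) = 0 and b = amp(|1⟩) = 1:
new amp(|0⟩) = (0.809017)·a + (-0.587785i)·b = -0.5878i
new amp(|1⟩) = (-0.587785i)·a + (0.809017)·b = 0.809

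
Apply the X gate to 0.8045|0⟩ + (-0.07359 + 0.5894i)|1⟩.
(-0.07359 + 0.5894i)|0⟩ + 0.8045|1⟩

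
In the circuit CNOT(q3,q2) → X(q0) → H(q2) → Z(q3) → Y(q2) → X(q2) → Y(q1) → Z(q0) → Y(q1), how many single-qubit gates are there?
8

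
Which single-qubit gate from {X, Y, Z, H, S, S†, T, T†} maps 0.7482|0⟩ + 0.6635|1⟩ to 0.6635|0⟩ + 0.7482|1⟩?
X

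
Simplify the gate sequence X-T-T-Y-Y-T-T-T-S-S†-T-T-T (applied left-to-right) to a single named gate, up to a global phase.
X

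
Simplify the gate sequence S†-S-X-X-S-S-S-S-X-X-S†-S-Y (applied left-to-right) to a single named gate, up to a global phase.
Y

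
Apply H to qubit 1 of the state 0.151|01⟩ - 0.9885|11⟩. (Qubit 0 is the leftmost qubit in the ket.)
0.1068|00⟩ - 0.1068|01⟩ - 0.699|10⟩ + 0.699|11⟩

H on qubit 1 mixes each pair of kets that differ only in qubit 1: amplitudes (a, b) of (|…0…⟩, |…1…⟩) become ((a + b)/√2, (a − b)/√2). Kets absent from the input have amplitude 0.
(|00⟩, |01⟩): (a, b) = (0, 0.151) → (0.1068, -0.1068)
(|10⟩, |11⟩): (a, b) = (0, -0.9885) → (-0.699, 0.699)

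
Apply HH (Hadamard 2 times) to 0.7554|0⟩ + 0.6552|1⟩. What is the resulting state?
0.7554|0⟩ + 0.6552|1⟩

H² = I, so an even number of Hadamards cancels: H^2 = I and the state is unchanged.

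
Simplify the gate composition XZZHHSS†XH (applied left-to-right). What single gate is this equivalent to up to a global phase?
H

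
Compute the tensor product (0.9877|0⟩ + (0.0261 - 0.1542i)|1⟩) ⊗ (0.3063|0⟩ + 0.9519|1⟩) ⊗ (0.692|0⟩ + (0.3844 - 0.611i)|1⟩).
0.2094|000⟩ + (0.1163 - 0.1848i)|001⟩ + 0.6506|010⟩ + (0.3614 - 0.5745i)|011⟩ + (0.005532 - 0.03268i)|100⟩ + (-0.02579 - 0.02304i)|101⟩ + (0.01719 - 0.1016i)|110⟩ + (-0.08013 - 0.0716i)|111⟩

amp(|b₁b₂…⟩) = product of the factor amplitudes for bits b₁, b₂, …; only kets whose every factor amplitude is nonzero survive.
|000⟩: (0.9877)(0.3063)(0.692) = 0.2094
|001⟩: (0.9877)(0.3063)(0.3844 - 0.611i) = (0.1163 - 0.1848i)
|010⟩: (0.9877)(0.9519)(0.692) = 0.6506
|011⟩: (0.9877)(0.9519)(0.3844 - 0.611i) = (0.3614 - 0.5745i)
|100⟩: (0.0261 - 0.1542i)(0.3063)(0.692) = (0.005532 - 0.03268i)
|101⟩: (0.0261 - 0.1542i)(0.3063)(0.3844 - 0.611i) = (-0.02579 - 0.02304i)
|110⟩: (0.0261 - 0.1542i)(0.9519)(0.692) = (0.01719 - 0.1016i)
|111⟩: (0.0261 - 0.1542i)(0.9519)(0.3844 - 0.611i) = (-0.08013 - 0.0716i)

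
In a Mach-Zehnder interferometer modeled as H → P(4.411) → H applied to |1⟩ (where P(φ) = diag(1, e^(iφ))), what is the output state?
(0.6484 + 0.4775i)|0⟩ + (0.3516 - 0.4775i)|1⟩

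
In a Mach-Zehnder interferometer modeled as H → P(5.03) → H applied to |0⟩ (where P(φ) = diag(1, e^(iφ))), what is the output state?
(0.6561 - 0.475i)|0⟩ + (0.3439 + 0.475i)|1⟩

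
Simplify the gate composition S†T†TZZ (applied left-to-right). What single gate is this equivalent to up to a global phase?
S†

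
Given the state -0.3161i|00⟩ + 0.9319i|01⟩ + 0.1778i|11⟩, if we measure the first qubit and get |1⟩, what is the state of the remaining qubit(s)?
i|1⟩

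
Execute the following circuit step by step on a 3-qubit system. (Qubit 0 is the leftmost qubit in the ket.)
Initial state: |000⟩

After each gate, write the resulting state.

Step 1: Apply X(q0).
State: |100⟩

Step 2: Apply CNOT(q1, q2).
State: |100⟩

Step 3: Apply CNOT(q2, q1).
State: |100⟩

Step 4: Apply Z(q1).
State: |100⟩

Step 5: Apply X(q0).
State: |000⟩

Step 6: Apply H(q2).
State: 1/√2|000⟩ + 1/√2|001⟩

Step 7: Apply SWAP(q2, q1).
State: 1/√2|000⟩ + 1/√2|010⟩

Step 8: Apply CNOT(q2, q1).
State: 1/√2|000⟩ + 1/√2|010⟩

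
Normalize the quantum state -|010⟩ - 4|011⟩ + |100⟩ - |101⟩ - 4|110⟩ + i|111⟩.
-0.1667|010⟩ - 0.6667|011⟩ + 0.1667|100⟩ - 0.1667|101⟩ - 0.6667|110⟩ + 0.1667i|111⟩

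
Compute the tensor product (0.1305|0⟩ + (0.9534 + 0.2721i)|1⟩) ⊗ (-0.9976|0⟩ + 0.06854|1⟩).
-0.1302|00⟩ + 0.008944|01⟩ + (-0.9511 - 0.2714i)|10⟩ + (0.06535 + 0.01865i)|11⟩

amp(|b₁b₂…⟩) = product of the factor amplitudes for bits b₁, b₂, …; only kets whose every factor amplitude is nonzero survive.
|00⟩: (0.1305)(-0.9976) = -0.1302
|01⟩: (0.1305)(0.06854) = 0.008944
|10⟩: (0.9534 + 0.2721i)(-0.9976) = (-0.9511 - 0.2714i)
|11⟩: (0.9534 + 0.2721i)(0.06854) = (0.06535 + 0.01865i)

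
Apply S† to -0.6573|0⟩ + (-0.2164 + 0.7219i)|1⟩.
-0.6573|0⟩ + (0.7219 + 0.2164i)|1⟩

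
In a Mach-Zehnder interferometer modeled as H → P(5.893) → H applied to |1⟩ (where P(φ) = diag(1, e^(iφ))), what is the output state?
(0.03758 + 0.1902i)|0⟩ + (0.9624 - 0.1902i)|1⟩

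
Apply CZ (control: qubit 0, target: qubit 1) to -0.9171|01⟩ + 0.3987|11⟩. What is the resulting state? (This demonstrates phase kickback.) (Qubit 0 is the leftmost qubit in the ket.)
-0.9171|01⟩ - 0.3987|11⟩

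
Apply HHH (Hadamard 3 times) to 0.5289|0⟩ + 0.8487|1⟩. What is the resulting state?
0.9741|0⟩ - 0.2261|1⟩

H² = I, so H^3 = H: a single Hadamard. With (a, b) = (0.5289, 0.8487), H gives ((a + b)/√2, (a − b)/√2) = (0.9741, -0.2261).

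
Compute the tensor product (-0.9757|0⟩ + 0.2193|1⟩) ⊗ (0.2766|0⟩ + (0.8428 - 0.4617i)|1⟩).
-0.2699|00⟩ + (-0.8223 + 0.4505i)|01⟩ + 0.06066|10⟩ + (0.1848 - 0.1013i)|11⟩

amp(|b₁b₂…⟩) = product of the factor amplitudes for bits b₁, b₂, …; only kets whose every factor amplitude is nonzero survive.
|00⟩: (-0.9757)(0.2766) = -0.2699
|01⟩: (-0.9757)(0.8428 - 0.4617i) = (-0.8223 + 0.4505i)
|10⟩: (0.2193)(0.2766) = 0.06066
|11⟩: (0.2193)(0.8428 - 0.4617i) = (0.1848 - 0.1013i)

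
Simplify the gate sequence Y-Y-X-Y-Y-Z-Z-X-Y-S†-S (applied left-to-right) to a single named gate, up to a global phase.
Y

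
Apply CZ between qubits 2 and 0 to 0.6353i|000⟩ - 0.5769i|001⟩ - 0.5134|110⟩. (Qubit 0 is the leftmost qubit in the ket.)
0.6353i|000⟩ - 0.5769i|001⟩ - 0.5134|110⟩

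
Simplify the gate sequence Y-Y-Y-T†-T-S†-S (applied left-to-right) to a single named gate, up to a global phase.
Y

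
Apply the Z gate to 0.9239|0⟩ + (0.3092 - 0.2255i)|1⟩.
0.9239|0⟩ + (-0.3092 + 0.2255i)|1⟩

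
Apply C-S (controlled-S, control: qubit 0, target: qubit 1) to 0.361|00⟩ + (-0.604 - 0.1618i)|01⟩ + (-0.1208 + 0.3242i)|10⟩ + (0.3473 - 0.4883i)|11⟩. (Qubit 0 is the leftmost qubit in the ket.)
0.361|00⟩ + (-0.604 - 0.1618i)|01⟩ + (-0.1208 + 0.3242i)|10⟩ + (0.4883 + 0.3473i)|11⟩

C-S leaves the control-|0⟩ kets |00⟩, |01⟩ unchanged and applies S to qubit 1 on the control-|1⟩ pair (|10⟩, |11⟩).
S = [[1, 0], [0, i]].
With a = amp(|10⟩) = (-0.1208 + 0.3242i) and b = amp(|11⟩) = (0.3473 - 0.4883i):
new amp(|10⟩) = (1)·a = (-0.1208 + 0.3242i)
new amp(|11⟩) = (i)·b = (0.4883 + 0.3473i)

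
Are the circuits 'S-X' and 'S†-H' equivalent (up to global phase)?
No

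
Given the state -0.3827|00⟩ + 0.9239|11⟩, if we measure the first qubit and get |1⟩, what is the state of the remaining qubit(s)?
|1⟩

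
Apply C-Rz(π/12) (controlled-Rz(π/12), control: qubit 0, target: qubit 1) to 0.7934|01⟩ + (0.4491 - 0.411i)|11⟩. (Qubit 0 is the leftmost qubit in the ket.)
0.7934|01⟩ + (0.4989 - 0.3489i)|11⟩

C-Rz(π/12) leaves the control-|0⟩ kets |00⟩, |01⟩ unchanged and applies Rz(π/12) to qubit 1 on the control-|1⟩ pair (|10⟩, |11⟩).
Rz(π/12) = [[e^(−iθ/2), 0], [0, e^(iθ/2)]] with e^(±iθ/2) = cos(θ/2) ± i·sin(θ/2); θ = π/12, cos(θ/2) ≈ 0.991445, sin(θ/2) ≈ 0.130526.
With a = amp(|10⟩) = 0 and b = amp(|11⟩) = (0.4491 - 0.411i):
new amp(|10⟩) = (0.991445 - 0.130526i)·a = 0
new amp(|11⟩) = (0.991445 + 0.130526i)·b = (0.4989 - 0.3489i)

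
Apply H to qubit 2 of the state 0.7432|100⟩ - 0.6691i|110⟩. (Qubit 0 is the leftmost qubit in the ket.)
0.5255|100⟩ + 0.5255|101⟩ - 0.4731i|110⟩ - 0.4731i|111⟩

H on qubit 2 mixes each pair of kets that differ only in qubit 2: amplitudes (a, b) of (|…0…⟩, |…1…⟩) become ((a + b)/√2, (a − b)/√2). Kets absent from the input have amplitude 0.
(|100⟩, |101⟩): (a, b) = (0.7432, 0) → (0.5255, 0.5255)
(|110⟩, |111⟩): (a, b) = (-0.6691i, 0) → (-0.4731i, -0.4731i)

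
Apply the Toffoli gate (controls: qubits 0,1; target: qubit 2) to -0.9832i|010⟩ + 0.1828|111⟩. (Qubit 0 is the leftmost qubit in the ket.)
-0.9832i|010⟩ + 0.1828|110⟩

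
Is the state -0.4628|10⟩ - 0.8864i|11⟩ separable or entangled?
Separable

Writing the state as a|00⟩ + b|01⟩ + c|10⟩ + d|11⟩, it is a product state iff ad − bc = 0.
Here (a, b, c, d) = (0, 0, -0.4628, -0.8864i): ad − bc = (0)(-0.8864i) − (0)(-0.4628) = 0, so the state is separable.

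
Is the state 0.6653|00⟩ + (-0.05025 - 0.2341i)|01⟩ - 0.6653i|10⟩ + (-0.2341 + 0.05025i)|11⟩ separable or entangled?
Separable

Writing the state as a|00⟩ + b|01⟩ + c|10⟩ + d|11⟩, it is a product state iff ad − bc = 0.
Here (a, b, c, d) = (0.6653, (-0.05025 - 0.2341i), -0.6653i, (-0.2341 + 0.05025i)): ad − bc = (0.6653)(-0.2341 + 0.05025i) − (-0.05025 - 0.2341i)(-0.6653i) = 0, so the state is separable.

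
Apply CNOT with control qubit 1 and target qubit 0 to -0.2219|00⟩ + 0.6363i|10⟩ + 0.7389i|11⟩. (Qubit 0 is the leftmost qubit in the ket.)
-0.2219|00⟩ + 0.7389i|01⟩ + 0.6363i|10⟩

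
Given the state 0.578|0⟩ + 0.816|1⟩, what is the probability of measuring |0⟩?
0.3341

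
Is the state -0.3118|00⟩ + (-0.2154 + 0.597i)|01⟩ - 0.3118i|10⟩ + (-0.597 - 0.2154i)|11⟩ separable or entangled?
Separable

Writing the state as a|00⟩ + b|01⟩ + c|10⟩ + d|11⟩, it is a product state iff ad − bc = 0.
Here (a, b, c, d) = (-0.3118, (-0.2154 + 0.597i), -0.3118i, (-0.597 - 0.2154i)): ad − bc = (-0.3118)(-0.597 - 0.2154i) − (-0.2154 + 0.597i)(-0.3118i) = 0, so the state is separable.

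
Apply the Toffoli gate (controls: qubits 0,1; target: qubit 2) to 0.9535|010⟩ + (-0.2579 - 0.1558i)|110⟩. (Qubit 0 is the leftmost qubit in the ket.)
0.9535|010⟩ + (-0.2579 - 0.1558i)|111⟩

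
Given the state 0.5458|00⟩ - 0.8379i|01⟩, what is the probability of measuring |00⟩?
0.2979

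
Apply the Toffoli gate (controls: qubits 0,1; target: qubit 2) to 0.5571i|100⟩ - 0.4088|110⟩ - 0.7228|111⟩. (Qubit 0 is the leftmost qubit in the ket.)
0.5571i|100⟩ - 0.7228|110⟩ - 0.4088|111⟩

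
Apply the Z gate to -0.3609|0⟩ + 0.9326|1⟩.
-0.3609|0⟩ - 0.9326|1⟩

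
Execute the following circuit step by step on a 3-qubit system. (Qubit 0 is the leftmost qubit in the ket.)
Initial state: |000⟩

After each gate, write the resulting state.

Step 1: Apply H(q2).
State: 1/√2|000⟩ + 1/√2|001⟩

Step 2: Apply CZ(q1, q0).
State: 1/√2|000⟩ + 1/√2|001⟩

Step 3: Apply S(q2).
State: 1/√2|000⟩ + (1/√2)i|001⟩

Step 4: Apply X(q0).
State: 1/√2|100⟩ + (1/√2)i|101⟩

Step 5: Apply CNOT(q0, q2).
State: (1/√2)i|100⟩ + 1/√2|101⟩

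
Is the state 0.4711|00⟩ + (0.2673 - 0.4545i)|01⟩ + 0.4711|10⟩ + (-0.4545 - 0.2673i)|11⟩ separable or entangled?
Entangled

Writing the state as a|00⟩ + b|01⟩ + c|10⟩ + d|11⟩, it is a product state iff ad − bc = 0.
Here (a, b, c, d) = (0.4711, (0.2673 - 0.4545i), 0.4711, (-0.4545 - 0.2673i)): ad − bc = (0.4711)(-0.4545 - 0.2673i) − (0.2673 - 0.4545i)(0.4711) = (-0.34 + 0.08819i) ≠ 0, so the state is entangled.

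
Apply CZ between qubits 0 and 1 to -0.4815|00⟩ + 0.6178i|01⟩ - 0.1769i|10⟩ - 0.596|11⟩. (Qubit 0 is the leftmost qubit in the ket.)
-0.4815|00⟩ + 0.6178i|01⟩ - 0.1769i|10⟩ + 0.596|11⟩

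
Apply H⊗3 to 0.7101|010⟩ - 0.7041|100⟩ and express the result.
0.002121|000⟩ + 0.002121|001⟩ - 0.5|010⟩ - 0.5|011⟩ + 0.5|100⟩ + 0.5|101⟩ - 0.002121|110⟩ - 0.002121|111⟩

H⊗3 gives amp(|y⟩) = (1/2√2) Σ_x (−1)^(x·y) amp(|x⟩), where x·y is the number of positions in which both x and y have a 1.
|000⟩: (0.7101 - 0.7041)/(2√2) = 0.002121
|001⟩: (0.7101 - 0.7041)/(2√2) = 0.002121
|010⟩: (-0.7101 - 0.7041)/(2√2) = -0.5
|011⟩: (-0.7101 - 0.7041)/(2√2) = -0.5
|100⟩: (0.7101 + 0.7041)/(2√2) = 0.5
|101⟩: (0.7101 + 0.7041)/(2√2) = 0.5
|110⟩: (-0.7101 + 0.7041)/(2√2) = -0.002121
|111⟩: (-0.7101 + 0.7041)/(2√2) = -0.002121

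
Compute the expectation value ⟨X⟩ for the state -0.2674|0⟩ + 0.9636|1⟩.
-0.5153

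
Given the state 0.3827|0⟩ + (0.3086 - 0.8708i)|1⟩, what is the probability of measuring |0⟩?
0.1465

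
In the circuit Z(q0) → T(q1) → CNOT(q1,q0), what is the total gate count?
3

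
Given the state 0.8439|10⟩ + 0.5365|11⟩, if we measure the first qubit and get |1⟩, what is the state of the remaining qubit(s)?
0.8439|0⟩ + 0.5365|1⟩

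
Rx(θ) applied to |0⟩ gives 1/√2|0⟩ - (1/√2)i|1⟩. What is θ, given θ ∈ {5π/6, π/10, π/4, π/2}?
π/2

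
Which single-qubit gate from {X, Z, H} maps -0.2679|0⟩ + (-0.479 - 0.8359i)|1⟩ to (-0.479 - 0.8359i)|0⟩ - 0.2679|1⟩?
X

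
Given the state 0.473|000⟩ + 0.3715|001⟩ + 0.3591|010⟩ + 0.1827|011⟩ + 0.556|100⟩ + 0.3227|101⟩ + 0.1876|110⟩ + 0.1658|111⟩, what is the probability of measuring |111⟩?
0.02749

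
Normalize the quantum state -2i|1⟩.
-i|1⟩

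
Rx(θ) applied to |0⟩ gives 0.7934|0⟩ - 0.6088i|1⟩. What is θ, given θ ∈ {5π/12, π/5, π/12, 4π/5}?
5π/12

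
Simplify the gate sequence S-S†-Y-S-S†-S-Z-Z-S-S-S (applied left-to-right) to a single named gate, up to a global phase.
Y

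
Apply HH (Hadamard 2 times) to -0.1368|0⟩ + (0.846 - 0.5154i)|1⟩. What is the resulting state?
-0.1368|0⟩ + (0.846 - 0.5154i)|1⟩

H² = I, so an even number of Hadamards cancels: H^2 = I and the state is unchanged.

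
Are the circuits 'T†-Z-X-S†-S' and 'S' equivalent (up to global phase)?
No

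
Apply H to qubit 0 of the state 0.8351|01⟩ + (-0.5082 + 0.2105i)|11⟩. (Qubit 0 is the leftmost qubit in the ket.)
(0.2312 + 0.1488i)|01⟩ + (0.9499 - 0.1488i)|11⟩

H on qubit 0 mixes each pair of kets that differ only in qubit 0: amplitudes (a, b) of (|…0…⟩, |…1…⟩) become ((a + b)/√2, (a − b)/√2). Kets absent from the input have amplitude 0.
(|01⟩, |11⟩): (a, b) = (0.8351, (-0.5082 + 0.2105i)) → ((0.2312 + 0.1488i), (0.9499 - 0.1488i))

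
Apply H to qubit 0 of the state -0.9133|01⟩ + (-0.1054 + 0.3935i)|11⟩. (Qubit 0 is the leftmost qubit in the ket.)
(-0.7203 + 0.2782i)|01⟩ + (-0.5713 - 0.2782i)|11⟩

H on qubit 0 mixes each pair of kets that differ only in qubit 0: amplitudes (a, b) of (|…0…⟩, |…1…⟩) become ((a + b)/√2, (a − b)/√2). Kets absent from the input have amplitude 0.
(|01⟩, |11⟩): (a, b) = (-0.9133, (-0.1054 + 0.3935i)) → ((-0.7203 + 0.2782i), (-0.5713 - 0.2782i))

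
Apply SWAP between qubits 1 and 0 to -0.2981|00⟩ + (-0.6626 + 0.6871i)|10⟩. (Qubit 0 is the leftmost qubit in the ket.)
-0.2981|00⟩ + (-0.6626 + 0.6871i)|01⟩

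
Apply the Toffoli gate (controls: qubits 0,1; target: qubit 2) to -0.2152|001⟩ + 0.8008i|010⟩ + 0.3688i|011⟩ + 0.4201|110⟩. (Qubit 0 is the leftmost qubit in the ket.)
-0.2152|001⟩ + 0.8008i|010⟩ + 0.3688i|011⟩ + 0.4201|111⟩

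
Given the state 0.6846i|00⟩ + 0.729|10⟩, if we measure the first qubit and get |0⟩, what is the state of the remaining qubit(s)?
i|0⟩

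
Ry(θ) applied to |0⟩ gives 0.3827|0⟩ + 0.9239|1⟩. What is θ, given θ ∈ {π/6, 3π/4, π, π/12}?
3π/4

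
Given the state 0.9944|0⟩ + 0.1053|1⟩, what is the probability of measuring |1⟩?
0.01109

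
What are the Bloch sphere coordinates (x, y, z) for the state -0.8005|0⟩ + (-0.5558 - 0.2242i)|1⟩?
(0.8898, 0.3589, 0.2816)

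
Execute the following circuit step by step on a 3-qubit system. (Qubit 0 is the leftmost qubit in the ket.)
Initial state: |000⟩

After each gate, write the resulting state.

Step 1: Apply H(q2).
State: 1/√2|000⟩ + 1/√2|001⟩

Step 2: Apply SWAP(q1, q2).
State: 1/√2|000⟩ + 1/√2|010⟩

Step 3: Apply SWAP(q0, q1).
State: 1/√2|000⟩ + 1/√2|100⟩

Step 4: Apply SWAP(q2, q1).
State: 1/√2|000⟩ + 1/√2|100⟩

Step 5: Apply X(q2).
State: 1/√2|001⟩ + 1/√2|101⟩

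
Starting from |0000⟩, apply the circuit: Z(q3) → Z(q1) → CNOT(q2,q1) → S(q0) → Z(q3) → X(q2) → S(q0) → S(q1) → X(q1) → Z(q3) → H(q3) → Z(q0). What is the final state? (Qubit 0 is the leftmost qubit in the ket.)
1/√2|0110⟩ + 1/√2|0111⟩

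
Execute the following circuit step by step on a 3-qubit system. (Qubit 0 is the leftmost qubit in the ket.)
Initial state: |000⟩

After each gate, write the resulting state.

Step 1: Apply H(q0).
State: 1/√2|000⟩ + 1/√2|100⟩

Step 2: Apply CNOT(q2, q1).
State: 1/√2|000⟩ + 1/√2|100⟩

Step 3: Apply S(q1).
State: 1/√2|000⟩ + 1/√2|100⟩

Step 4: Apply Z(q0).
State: 1/√2|000⟩ - 1/√2|100⟩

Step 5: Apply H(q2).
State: 1/2|000⟩ + 1/2|001⟩ - 1/2|100⟩ - 1/2|101⟩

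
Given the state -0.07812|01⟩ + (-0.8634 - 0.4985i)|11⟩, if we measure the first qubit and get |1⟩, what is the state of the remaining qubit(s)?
(-0.866 - 0.5i)|1⟩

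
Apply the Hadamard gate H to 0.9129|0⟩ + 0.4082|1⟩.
0.9342|0⟩ + 0.3569|1⟩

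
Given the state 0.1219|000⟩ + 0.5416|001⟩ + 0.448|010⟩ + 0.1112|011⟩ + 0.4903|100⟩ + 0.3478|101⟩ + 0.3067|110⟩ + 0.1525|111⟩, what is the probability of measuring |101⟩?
0.121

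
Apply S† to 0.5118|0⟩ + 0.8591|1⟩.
0.5118|0⟩ - 0.8591i|1⟩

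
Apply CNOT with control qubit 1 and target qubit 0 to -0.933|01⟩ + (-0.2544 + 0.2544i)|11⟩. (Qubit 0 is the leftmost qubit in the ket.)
(-0.2544 + 0.2544i)|01⟩ - 0.933|11⟩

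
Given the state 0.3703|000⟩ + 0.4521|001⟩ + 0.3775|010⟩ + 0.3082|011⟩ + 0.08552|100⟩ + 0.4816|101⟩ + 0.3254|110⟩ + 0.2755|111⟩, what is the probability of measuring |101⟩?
0.2319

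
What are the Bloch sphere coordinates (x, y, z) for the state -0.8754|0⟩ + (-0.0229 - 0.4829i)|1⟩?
(0.04009, 0.8455, 0.5326)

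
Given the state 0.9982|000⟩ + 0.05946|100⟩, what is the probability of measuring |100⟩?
0.003535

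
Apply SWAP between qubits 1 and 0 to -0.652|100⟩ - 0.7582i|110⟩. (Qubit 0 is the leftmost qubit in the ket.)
-0.652|010⟩ - 0.7582i|110⟩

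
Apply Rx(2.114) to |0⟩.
0.4915|0⟩ - 0.8709i|1⟩

Rx(2.114) = [[cos(θ/2), −i·sin(θ/2)], [−i·sin(θ/2), cos(θ/2)]]; θ = 2.114, cos(θ/2) ≈ 0.491487, sin(θ/2) ≈ 0.870885.
With a = amp(|0⟩) = 1 and b = amp(|1⟩) = 0:
new amp(|0⟩) = (0.491487)·a + (-0.870885i)·b = 0.4915
new amp(|1⟩) = (-0.870885i)·a + (0.491487)·b = -0.8709i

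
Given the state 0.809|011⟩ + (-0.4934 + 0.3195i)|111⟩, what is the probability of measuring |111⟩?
0.3455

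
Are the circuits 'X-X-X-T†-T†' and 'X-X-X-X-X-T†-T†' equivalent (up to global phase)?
Yes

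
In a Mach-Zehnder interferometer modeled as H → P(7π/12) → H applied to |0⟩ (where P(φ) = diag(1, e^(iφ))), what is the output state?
(0.3706 + 0.483i)|0⟩ + (0.6294 - 0.483i)|1⟩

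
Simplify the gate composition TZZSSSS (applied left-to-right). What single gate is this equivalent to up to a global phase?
T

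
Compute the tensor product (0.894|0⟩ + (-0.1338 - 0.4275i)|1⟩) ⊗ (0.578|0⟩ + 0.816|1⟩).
0.5167|00⟩ + 0.7295|01⟩ + (-0.07734 - 0.2471i)|10⟩ + (-0.1092 - 0.3488i)|11⟩

amp(|b₁b₂…⟩) = product of the factor amplitudes for bits b₁, b₂, …; only kets whose every factor amplitude is nonzero survive.
|00⟩: (0.894)(0.578) = 0.5167
|01⟩: (0.894)(0.816) = 0.7295
|10⟩: (-0.1338 - 0.4275i)(0.578) = (-0.07734 - 0.2471i)
|11⟩: (-0.1338 - 0.4275i)(0.816) = (-0.1092 - 0.3488i)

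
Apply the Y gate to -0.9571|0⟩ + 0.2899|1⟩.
-0.2899i|0⟩ - 0.9571i|1⟩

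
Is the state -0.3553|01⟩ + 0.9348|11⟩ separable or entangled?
Separable

Writing the state as a|00⟩ + b|01⟩ + c|10⟩ + d|11⟩, it is a product state iff ad − bc = 0.
Here (a, b, c, d) = (0, -0.3553, 0, 0.9348): ad − bc = (0)(0.9348) − (-0.3553)(0) = 0, so the state is separable.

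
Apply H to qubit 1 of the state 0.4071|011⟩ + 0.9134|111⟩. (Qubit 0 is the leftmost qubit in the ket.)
0.2879|001⟩ - 0.2879|011⟩ + 0.6459|101⟩ - 0.6459|111⟩

H on qubit 1 mixes each pair of kets that differ only in qubit 1: amplitudes (a, b) of (|…0…⟩, |…1…⟩) become ((a + b)/√2, (a − b)/√2). Kets absent from the input have amplitude 0.
(|001⟩, |011⟩): (a, b) = (0, 0.4071) → (0.2879, -0.2879)
(|101⟩, |111⟩): (a, b) = (0, 0.9134) → (0.6459, -0.6459)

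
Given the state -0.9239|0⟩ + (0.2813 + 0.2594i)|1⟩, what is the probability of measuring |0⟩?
0.8536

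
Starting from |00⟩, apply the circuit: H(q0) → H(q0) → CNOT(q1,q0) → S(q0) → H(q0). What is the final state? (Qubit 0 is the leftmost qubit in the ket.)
1/√2|00⟩ + 1/√2|10⟩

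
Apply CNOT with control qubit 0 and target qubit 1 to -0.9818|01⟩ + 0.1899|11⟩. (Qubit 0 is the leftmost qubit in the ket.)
-0.9818|01⟩ + 0.1899|10⟩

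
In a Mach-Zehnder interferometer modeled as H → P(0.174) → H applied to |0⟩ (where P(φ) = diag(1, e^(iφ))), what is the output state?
(0.9925 + 0.08656i)|0⟩ + (0.00755 - 0.08656i)|1⟩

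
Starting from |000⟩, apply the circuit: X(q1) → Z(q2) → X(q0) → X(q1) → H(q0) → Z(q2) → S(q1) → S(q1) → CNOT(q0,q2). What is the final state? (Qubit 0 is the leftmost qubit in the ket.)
1/√2|000⟩ - 1/√2|101⟩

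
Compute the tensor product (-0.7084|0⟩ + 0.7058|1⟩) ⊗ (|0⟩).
-0.7084|00⟩ + 0.7058|10⟩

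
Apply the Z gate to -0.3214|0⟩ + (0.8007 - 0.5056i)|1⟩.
-0.3214|0⟩ + (-0.8007 + 0.5056i)|1⟩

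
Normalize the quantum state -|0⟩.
-|0⟩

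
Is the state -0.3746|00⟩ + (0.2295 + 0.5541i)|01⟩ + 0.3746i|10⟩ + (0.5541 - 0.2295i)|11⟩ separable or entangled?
Separable

Writing the state as a|00⟩ + b|01⟩ + c|10⟩ + d|11⟩, it is a product state iff ad − bc = 0.
Here (a, b, c, d) = (-0.3746, (0.2295 + 0.5541i), 0.3746i, (0.5541 - 0.2295i)): ad − bc = (-0.3746)(0.5541 - 0.2295i) − (0.2295 + 0.5541i)(0.3746i) = 0, so the state is separable.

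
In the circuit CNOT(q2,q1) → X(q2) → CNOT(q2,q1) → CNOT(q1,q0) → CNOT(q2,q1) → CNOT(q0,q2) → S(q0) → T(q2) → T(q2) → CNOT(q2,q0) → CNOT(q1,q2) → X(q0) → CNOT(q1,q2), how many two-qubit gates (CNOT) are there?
8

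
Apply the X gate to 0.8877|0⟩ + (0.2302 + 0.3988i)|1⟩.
(0.2302 + 0.3988i)|0⟩ + 0.8877|1⟩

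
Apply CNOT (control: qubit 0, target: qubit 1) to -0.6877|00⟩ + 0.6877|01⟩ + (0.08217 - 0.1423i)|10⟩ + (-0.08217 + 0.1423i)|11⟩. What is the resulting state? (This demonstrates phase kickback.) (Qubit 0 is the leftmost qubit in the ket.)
-0.6877|00⟩ + 0.6877|01⟩ + (-0.08217 + 0.1423i)|10⟩ + (0.08217 - 0.1423i)|11⟩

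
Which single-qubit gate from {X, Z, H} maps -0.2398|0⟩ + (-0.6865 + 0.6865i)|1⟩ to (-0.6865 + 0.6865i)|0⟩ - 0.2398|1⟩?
X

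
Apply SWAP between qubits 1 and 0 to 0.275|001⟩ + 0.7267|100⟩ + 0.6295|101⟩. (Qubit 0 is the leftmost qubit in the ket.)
0.275|001⟩ + 0.7267|010⟩ + 0.6295|011⟩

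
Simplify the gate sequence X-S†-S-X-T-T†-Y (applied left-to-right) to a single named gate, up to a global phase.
Y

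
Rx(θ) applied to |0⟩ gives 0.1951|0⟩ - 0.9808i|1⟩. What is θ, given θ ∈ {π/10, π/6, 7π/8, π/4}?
7π/8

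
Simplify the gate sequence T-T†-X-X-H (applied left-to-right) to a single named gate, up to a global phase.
H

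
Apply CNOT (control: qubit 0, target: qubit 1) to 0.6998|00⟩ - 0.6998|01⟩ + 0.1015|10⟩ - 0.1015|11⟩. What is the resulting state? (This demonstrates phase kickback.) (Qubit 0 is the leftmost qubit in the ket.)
0.6998|00⟩ - 0.6998|01⟩ - 0.1015|10⟩ + 0.1015|11⟩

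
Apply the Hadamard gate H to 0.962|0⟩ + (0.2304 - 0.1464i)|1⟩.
(0.8432 - 0.1035i)|0⟩ + (0.5173 + 0.1035i)|1⟩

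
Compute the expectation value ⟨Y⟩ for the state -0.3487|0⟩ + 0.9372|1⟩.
0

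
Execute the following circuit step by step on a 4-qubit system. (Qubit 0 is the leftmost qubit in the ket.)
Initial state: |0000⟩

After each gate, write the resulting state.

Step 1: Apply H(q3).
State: 1/√2|0000⟩ + 1/√2|0001⟩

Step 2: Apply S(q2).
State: 1/√2|0000⟩ + 1/√2|0001⟩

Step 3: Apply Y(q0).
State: (1/√2)i|1000⟩ + (1/√2)i|1001⟩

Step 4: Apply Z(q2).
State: (1/√2)i|1000⟩ + (1/√2)i|1001⟩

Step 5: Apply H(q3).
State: i|1000⟩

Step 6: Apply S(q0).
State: -|1000⟩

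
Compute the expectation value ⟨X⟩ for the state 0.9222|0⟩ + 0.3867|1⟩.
0.7132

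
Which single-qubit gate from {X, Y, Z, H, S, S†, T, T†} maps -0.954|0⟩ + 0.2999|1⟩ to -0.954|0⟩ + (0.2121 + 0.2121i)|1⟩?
T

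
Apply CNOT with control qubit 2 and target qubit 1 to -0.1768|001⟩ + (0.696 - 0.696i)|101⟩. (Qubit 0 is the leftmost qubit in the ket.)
-0.1768|011⟩ + (0.696 - 0.696i)|111⟩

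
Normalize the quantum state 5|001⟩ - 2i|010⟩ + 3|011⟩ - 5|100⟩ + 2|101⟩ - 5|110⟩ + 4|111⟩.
0.4811|001⟩ - 0.1925i|010⟩ + 0.2887|011⟩ - 0.4811|100⟩ + 0.1925|101⟩ - 0.4811|110⟩ + 0.3849|111⟩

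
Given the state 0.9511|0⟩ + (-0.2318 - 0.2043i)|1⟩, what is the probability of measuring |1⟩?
0.09547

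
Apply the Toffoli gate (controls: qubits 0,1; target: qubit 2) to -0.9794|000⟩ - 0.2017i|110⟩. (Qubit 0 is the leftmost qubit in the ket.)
-0.9794|000⟩ - 0.2017i|111⟩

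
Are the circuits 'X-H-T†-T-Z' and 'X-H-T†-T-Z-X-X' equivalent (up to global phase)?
Yes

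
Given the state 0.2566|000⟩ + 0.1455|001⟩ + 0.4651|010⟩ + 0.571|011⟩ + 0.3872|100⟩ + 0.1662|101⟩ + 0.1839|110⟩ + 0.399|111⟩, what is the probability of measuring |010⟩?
0.2163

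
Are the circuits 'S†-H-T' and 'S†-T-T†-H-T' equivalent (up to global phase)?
Yes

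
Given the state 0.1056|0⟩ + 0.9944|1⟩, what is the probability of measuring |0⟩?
0.01115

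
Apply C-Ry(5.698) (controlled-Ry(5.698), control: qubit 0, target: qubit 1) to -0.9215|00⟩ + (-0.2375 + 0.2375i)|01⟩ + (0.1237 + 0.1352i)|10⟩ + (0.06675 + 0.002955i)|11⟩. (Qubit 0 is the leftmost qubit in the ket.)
-0.9215|00⟩ + (-0.2375 + 0.2375i)|01⟩ + (-0.1377 - 0.1303i)|10⟩ + (-0.02823 + 0.03617i)|11⟩

C-Ry(5.698) leaves the control-|0⟩ kets |00⟩, |01⟩ unchanged and applies Ry(5.698) to qubit 1 on the control-|1⟩ pair (|10⟩, |11⟩).
Ry(5.698) = [[cos(θ/2), −sin(θ/2)], [sin(θ/2), cos(θ/2)]]; θ = 5.698, cos(θ/2) ≈ -0.957499, sin(θ/2) ≈ 0.288436.
With a = amp(|10⟩) = (0.1237 + 0.1352i) and b = amp(|11⟩) = (0.06675 + 0.002955i):
new amp(|10⟩) = (-0.957499)·a + (-0.288436)·b = (-0.1377 - 0.1303i)
new amp(|11⟩) = (0.288436)·a + (-0.957499)·b = (-0.02823 + 0.03617i)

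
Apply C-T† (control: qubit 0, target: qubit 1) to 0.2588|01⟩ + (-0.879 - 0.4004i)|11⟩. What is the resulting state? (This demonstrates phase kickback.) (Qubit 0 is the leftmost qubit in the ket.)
0.2588|01⟩ + (-0.9047 + 0.3384i)|11⟩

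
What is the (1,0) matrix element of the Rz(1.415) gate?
0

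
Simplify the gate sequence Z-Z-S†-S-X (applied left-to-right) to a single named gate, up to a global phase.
X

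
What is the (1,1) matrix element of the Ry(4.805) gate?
-0.7391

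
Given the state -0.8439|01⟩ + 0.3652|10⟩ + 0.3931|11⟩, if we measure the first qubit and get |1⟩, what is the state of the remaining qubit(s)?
0.6806|0⟩ + 0.7326|1⟩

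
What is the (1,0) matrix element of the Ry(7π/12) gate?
0.7934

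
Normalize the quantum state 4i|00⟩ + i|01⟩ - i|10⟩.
0.9428i|00⟩ + 0.2357i|01⟩ - 0.2357i|10⟩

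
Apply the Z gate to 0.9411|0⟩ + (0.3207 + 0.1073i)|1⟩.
0.9411|0⟩ + (-0.3207 - 0.1073i)|1⟩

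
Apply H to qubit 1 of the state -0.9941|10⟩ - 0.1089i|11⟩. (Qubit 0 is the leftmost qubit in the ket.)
(-0.7029 - 0.077i)|10⟩ + (-0.7029 + 0.077i)|11⟩

H on qubit 1 mixes each pair of kets that differ only in qubit 1: amplitudes (a, b) of (|…0…⟩, |…1…⟩) become ((a + b)/√2, (a − b)/√2). Kets absent from the input have amplitude 0.
(|10⟩, |11⟩): (a, b) = (-0.9941, -0.1089i) → ((-0.7029 - 0.077i), (-0.7029 + 0.077i))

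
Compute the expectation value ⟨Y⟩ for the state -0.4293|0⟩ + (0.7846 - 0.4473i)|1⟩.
0.3841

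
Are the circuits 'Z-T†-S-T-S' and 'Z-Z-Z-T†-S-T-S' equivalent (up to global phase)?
Yes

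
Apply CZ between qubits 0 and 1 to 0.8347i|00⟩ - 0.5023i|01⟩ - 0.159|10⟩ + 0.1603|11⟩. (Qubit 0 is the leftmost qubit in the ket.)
0.8347i|00⟩ - 0.5023i|01⟩ - 0.159|10⟩ - 0.1603|11⟩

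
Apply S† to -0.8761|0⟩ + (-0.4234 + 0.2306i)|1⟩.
-0.8761|0⟩ + (0.2306 + 0.4234i)|1⟩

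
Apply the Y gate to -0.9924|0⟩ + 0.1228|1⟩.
-0.1228i|0⟩ - 0.9924i|1⟩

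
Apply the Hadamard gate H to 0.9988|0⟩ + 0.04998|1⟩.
0.7416|0⟩ + 0.6709|1⟩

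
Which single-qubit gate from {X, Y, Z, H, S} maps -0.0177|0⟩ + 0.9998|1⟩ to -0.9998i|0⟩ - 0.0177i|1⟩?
Y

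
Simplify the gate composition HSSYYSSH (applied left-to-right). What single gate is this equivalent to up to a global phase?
I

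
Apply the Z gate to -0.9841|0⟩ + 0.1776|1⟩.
-0.9841|0⟩ - 0.1776|1⟩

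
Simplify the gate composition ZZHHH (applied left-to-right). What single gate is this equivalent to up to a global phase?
H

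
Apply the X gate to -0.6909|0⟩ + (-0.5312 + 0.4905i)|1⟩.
(-0.5312 + 0.4905i)|0⟩ - 0.6909|1⟩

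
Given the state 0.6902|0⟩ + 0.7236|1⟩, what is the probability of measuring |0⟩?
0.4764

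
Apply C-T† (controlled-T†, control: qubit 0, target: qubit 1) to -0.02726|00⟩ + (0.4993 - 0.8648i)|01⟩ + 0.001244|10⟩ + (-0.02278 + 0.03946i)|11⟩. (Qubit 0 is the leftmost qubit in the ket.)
-0.02726|00⟩ + (0.4993 - 0.8648i)|01⟩ + 0.001244|10⟩ + (0.01179 + 0.04401i)|11⟩

C-T† leaves the control-|0⟩ kets |00⟩, |01⟩ unchanged and applies T† to qubit 1 on the control-|1⟩ pair (|10⟩, |11⟩).
T† = [[1, 0], [0, (1/√2 - (1/√2)i)]].
With a = amp(|10⟩) = 0.001244 and b = amp(|11⟩) = (-0.02278 + 0.03946i):
new amp(|10⟩) = (1)·a = 0.001244
new amp(|11⟩) = (1/√2 - (1/√2)i)·b = (0.01179 + 0.04401i)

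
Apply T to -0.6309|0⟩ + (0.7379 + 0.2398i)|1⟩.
-0.6309|0⟩ + (0.3522 + 0.6913i)|1⟩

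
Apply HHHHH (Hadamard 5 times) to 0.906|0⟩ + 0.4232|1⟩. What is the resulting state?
0.9399|0⟩ + 0.3414|1⟩

H² = I, so H^5 = H: a single Hadamard. With (a, b) = (0.906, 0.4232), H gives ((a + b)/√2, (a − b)/√2) = (0.9399, 0.3414).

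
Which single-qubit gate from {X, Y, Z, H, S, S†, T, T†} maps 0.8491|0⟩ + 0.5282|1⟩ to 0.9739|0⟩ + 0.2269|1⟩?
H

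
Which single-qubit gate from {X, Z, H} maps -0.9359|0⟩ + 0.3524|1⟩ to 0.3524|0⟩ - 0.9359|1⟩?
X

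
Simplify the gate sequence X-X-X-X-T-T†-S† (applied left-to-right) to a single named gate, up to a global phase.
S†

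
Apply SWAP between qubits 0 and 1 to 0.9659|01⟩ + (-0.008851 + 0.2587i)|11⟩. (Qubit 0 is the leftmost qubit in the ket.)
0.9659|10⟩ + (-0.008851 + 0.2587i)|11⟩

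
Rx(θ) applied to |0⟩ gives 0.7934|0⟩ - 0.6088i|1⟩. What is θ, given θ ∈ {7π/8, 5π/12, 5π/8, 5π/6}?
5π/12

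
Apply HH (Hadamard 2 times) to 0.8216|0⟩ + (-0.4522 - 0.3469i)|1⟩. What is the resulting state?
0.8216|0⟩ + (-0.4522 - 0.3469i)|1⟩

H² = I, so an even number of Hadamards cancels: H^2 = I and the state is unchanged.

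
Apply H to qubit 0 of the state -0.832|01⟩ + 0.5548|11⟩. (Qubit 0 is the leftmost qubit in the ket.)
-0.196|01⟩ - 0.9806|11⟩

H on qubit 0 mixes each pair of kets that differ only in qubit 0: amplitudes (a, b) of (|…0…⟩, |…1…⟩) become ((a + b)/√2, (a − b)/√2). Kets absent from the input have amplitude 0.
(|01⟩, |11⟩): (a, b) = (-0.832, 0.5548) → (-0.196, -0.9806)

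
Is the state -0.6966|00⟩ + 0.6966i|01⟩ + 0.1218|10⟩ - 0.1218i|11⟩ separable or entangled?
Separable

Writing the state as a|00⟩ + b|01⟩ + c|10⟩ + d|11⟩, it is a product state iff ad − bc = 0.
Here (a, b, c, d) = (-0.6966, 0.6966i, 0.1218, -0.1218i): ad − bc = (-0.6966)(-0.1218i) − (0.6966i)(0.1218) = 0, so the state is separable.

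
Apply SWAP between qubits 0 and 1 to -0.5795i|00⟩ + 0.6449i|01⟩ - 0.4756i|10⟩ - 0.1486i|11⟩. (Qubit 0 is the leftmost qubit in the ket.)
-0.5795i|00⟩ - 0.4756i|01⟩ + 0.6449i|10⟩ - 0.1486i|11⟩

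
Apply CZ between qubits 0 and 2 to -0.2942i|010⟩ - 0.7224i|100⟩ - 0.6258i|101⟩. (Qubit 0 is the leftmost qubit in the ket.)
-0.2942i|010⟩ - 0.7224i|100⟩ + 0.6258i|101⟩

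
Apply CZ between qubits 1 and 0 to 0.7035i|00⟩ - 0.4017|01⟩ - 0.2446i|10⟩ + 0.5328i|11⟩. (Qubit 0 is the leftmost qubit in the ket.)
0.7035i|00⟩ - 0.4017|01⟩ - 0.2446i|10⟩ - 0.5328i|11⟩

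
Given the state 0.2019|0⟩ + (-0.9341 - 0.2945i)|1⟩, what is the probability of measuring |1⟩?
0.9593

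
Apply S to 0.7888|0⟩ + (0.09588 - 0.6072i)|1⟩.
0.7888|0⟩ + (0.6072 + 0.09588i)|1⟩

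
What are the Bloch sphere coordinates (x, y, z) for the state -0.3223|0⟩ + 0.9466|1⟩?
(-0.6102, 0, -0.7922)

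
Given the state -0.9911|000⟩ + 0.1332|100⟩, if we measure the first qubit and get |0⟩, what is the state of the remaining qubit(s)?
-|00⟩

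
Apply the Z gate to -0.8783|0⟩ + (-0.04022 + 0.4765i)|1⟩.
-0.8783|0⟩ + (0.04022 - 0.4765i)|1⟩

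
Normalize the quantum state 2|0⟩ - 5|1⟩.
0.3714|0⟩ - 0.9285|1⟩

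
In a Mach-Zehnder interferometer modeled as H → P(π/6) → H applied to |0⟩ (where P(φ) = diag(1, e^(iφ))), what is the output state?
(0.933 + 0.25i)|0⟩ + (0.06699 - 0.25i)|1⟩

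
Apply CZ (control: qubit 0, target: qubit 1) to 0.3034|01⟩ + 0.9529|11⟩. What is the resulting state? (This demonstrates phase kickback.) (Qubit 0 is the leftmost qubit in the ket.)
0.3034|01⟩ - 0.9529|11⟩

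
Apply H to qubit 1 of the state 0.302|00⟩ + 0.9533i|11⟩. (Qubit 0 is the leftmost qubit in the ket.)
0.2135|00⟩ + 0.2135|01⟩ + 0.6741i|10⟩ - 0.6741i|11⟩

H on qubit 1 mixes each pair of kets that differ only in qubit 1: amplitudes (a, b) of (|…0…⟩, |…1…⟩) become ((a + b)/√2, (a − b)/√2). Kets absent from the input have amplitude 0.
(|00⟩, |01⟩): (a, b) = (0.302, 0) → (0.2135, 0.2135)
(|10⟩, |11⟩): (a, b) = (0, 0.9533i) → (0.6741i, -0.6741i)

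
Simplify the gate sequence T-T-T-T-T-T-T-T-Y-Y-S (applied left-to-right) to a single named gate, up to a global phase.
S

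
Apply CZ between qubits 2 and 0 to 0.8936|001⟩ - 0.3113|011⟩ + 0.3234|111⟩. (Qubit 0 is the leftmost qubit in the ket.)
0.8936|001⟩ - 0.3113|011⟩ - 0.3234|111⟩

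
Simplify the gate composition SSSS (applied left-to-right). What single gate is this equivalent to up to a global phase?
I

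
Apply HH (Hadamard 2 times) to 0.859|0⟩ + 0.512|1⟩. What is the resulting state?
0.859|0⟩ + 0.512|1⟩

H² = I, so an even number of Hadamards cancels: H^2 = I and the state is unchanged.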